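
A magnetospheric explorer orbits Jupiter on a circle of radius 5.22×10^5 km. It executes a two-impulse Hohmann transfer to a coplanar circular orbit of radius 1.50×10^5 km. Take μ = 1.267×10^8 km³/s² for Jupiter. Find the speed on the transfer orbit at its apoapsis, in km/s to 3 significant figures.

v = 10.4 km/s

The Hohmann ellipse has a_t = (r₁ + r₂)/2 = 3.360×10^5 km.
The apoapsis of the transfer ellipse is at r = 5.220×10^5 km.
Vis-viva: v = √[μ(2/r − 1/a_t)] = √[1.267×10^8 × (2/5.220×10^5 − 1/3.360×10^5)] = 10.41 km/s.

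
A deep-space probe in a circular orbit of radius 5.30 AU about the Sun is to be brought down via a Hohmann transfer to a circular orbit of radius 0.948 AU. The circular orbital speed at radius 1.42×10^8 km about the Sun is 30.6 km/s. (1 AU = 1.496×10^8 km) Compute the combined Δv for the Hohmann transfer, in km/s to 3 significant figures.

Δv = 15.1 km/s

From the circular-orbit relation v² = μ/r at r = 1.42×10^8 km: μ = v²r = (30.6)² × 1.42×10^8 = 1.32963×10^11 km³/s².
In km: r₁ = 5.30 × 1.496×10^8 = 7.9288×10^8 km; r₂ = 0.948 × 1.496×10^8 = 1.418208×10^8 km.
Transfer-ellipse semi-major axis a_t = (r₁ + r₂)/2 = (7.9288×10^8 + 1.418208×10^8)/2 = 4.673504×10^8 km.
At r₁ the circular-orbit speed is v₁ = √(μ/r₁) = 12.95 km/s.
On the transfer ellipse at r₁, vis-viva gives v_a = √[μ(2/r₁ − 1/a_t)] = 7.134 km/s.
First burn Δv₁ = |v_a − v₁| = 5.816 km/s.
At r₂, v₂ = √(μ/r₂) = 30.619 km/s.
Transfer-orbit speed at r₂: v_p = √[μ(2/r₂ − 1/a_t)] = 39.882 km/s.
Second burn Δv₂ = |v₂ − v_p| = 9.263 km/s.
Total Δv = Δv₁ + Δv₂ = 15.08 km/s.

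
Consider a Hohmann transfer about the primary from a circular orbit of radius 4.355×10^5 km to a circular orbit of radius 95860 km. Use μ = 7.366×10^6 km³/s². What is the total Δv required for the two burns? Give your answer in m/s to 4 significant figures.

Δv = 4099 m/s

Transfer-ellipse semi-major axis a_t = (r₁ + r₂)/2 = (4.355×10^5 + 95860)/2 = 2.6568×10^5 km.
Circular speed at r₁: v₁ = √(μ/r₁) = √(7.366×10^6/4.355×10^5) = 4.1127 km/s.
Transfer-orbit speed at r₁ (vis-viva equation): v_a = √[μ(2/r₁ − 1/a_t)] = 2.4704 km/s.
First burn Δv₁ = |v_a − v₁| = 1.642 km/s.
At r₂, v₂ = √(μ/r₂) = 8.7659 km/s.
Transfer-orbit speed at r₂: v_p = √[μ(2/r₂ − 1/a_t)] = 11.223 km/s.
Second burn Δv₂ = |v₂ − v_p| = 2.457 km/s.
Total Δv = Δv₁ + Δv₂ = 4.099 km/s.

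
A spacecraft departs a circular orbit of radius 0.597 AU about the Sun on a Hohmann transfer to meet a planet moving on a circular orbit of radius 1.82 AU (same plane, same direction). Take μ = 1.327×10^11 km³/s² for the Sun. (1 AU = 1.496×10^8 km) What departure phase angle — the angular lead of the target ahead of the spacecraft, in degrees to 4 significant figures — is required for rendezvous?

In km: r₁ = 0.597 × 1.496×10^8 = 8.93112×10^7 km; r₂ = 1.82 × 1.496×10^8 = 2.72272×10^8 km.
Transfer-ellipse semi-major axis a_t = (r₁ + r₂)/2 = (8.93112×10^7 + 2.72272×10^8)/2 = 1.807916×10^8 km.
Transfer time t = π√(a_t³/μ) = 2.09644×10^7 s.
Target angular speed ω₂ = √(μ/r₂³) = 8.10832×10^-8 rad/s.
Angle swept by the target during transfer: ω₂·t = 1.69986 rad = 97.39°.
The spacecraft traverses 180° on the transfer ellipse, so the target must lead by 180° − 97.39° = 82.61°.

φ = 82.61°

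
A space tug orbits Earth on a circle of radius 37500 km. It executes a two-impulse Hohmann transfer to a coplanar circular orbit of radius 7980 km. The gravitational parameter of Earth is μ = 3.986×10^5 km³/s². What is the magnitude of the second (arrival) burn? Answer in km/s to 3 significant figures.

Semi-major axis of the transfer orbit: a_t = (37500 + 7980)/2 = 22740 km.
Circular speed at r = 7980 km: v_c = √(μ/r) = 7.068 km/s.
Vis-viva on the transfer ellipse at r = 7980 km gives v_t = √[μ(2/r − 1/a_t)] = 9.076 km/s.
Δv₂ = |v_t − v_c| = |9.076 − 7.068| = 2.008 km/s.

Δv₂ = 2.01 km/s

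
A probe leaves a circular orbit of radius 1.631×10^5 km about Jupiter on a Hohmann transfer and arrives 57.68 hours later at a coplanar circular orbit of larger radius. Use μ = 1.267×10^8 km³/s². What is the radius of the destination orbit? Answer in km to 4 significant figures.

Transfer time t = 57.68 hours = 2.07648×10^5 s, and t = π√(a_t³/μ).
So a_t = (μ t²/π²)^(1/3) = (1.267×10^8 × (2.07648×10^5)² / π²)^(1/3) = 8.2106×10^5 km.
Since a_t = (r₁ + r₂)/2, r₂ = 2a_t − r₁ = 2×8.2106×10^5 − 1.631×10^5 = 1.47902×10^6 km.

r₂ = 1.479×10^6 km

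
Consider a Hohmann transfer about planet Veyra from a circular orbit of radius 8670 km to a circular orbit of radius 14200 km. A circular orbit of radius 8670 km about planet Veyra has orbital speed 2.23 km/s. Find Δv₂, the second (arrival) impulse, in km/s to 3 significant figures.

From the circular-orbit relation v² = μ/r at r = 8670 km: μ = v²r = (2.23)² × 8670 = 43115.0 km³/s².
Transfer-ellipse semi-major axis a_t = (r₁ + r₂)/2 = (8670 + 14200)/2 = 11435 km.
Circular speed at r = 14200 km: v_c = √(μ/r) = 1.7425 km/s.
Vis-viva on the transfer ellipse at r = 14200 km gives v_t = √[μ(2/r − 1/a_t)] = 1.5173 km/s.
Δv₂ = |v_t − v_c| = |1.5173 − 1.7425| = 0.2252 km/s.

Δv₂ = 0.225 km/s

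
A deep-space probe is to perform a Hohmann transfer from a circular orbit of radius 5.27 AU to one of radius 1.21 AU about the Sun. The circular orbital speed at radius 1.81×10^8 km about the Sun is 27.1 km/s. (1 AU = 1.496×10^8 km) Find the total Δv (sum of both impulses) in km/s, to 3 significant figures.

From the circular-orbit relation v² = μ/r at r = 1.81×10^8 km: μ = v²r = (27.1)² × 1.81×10^8 = 1.32928×10^11 km³/s².
In km: r₁ = 5.27 × 1.496×10^8 = 7.88392×10^8 km; r₂ = 1.21 × 1.496×10^8 = 1.81016×10^8 km.
Semi-major axis of the transfer orbit: a_t = (7.88392×10^8 + 1.81016×10^8)/2 = 4.84704×10^8 km.
At r₁ the circular-orbit speed is v₁ = √(μ/r₁) = 12.985 km/s.
On the transfer ellipse at r₁, v² = μ(2/r − 1/a) gives v_a = √[μ(2/r₁ − 1/a_t)] = 7.9352 km/s.
First burn Δv₁ = |v_a − v₁| = 5.050 km/s.
At r₂, v₂ = √(μ/r₂) = 27.099 km/s.
Transfer-orbit speed at r₂: v_p = √[μ(2/r₂ − 1/a_t)] = 34.561 km/s.
Second burn Δv₂ = |v₂ − v_p| = 7.462 km/s.
Total Δv = Δv₁ + Δv₂ = 12.51 km/s.

Δv = 12.5 km/s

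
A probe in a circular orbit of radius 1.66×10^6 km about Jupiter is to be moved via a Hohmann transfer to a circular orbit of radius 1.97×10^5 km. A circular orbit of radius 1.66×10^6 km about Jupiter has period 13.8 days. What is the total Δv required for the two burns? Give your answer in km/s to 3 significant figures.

From Kepler's third law T² = 4π²r³/μ at r = 1.66×10^6 km, T = 13.8 days = 13.8 × 86400 s = 1.19232×10^6 s: μ = 4π²r³/T² = 1.27028×10^8 km³/s².
The Hohmann ellipse has a_t = (r₁ + r₂)/2 = 9.285×10^5 km.
Circular speed at r₁: v₁ = √(μ/r₁) = √(1.27028×10^8/1.660×10^6) = 8.7477 km/s.
Transfer-orbit speed at r₁ (vis-viva): v_a = √[μ(2/r₁ − 1/a_t)] = 4.0294 km/s.
First burn Δv₁ = |v_a − v₁| = 4.718 km/s.
Circular speed at r₂: v₂ = √(μ/r₂) = 25.39 km/s.
Transfer-orbit speed at r₂: v_p = √[μ(2/r₂ − 1/a_t)] = 33.95 km/s.
Second burn Δv₂ = |v₂ − v_p| = 8.560 km/s.
Δv = Δv₁ + Δv₂ = 4.718 + 8.560 = 13.28 km/s.

Δv = 13.3 km/s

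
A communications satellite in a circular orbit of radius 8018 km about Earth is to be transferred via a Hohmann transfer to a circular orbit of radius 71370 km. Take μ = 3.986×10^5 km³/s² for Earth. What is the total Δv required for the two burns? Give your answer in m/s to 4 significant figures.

Δv = 3705 m/s

Semi-major axis of the transfer orbit: a_t = (8018 + 71370)/2 = 39694 km.
Circular speed at r₁: v₁ = √(μ/r₁) = √(3.986×10^5/8018) = 7.05075 km/s.
On the transfer ellipse at r₁, v² = μ(2/r − 1/a) gives v_p = √[μ(2/r₁ − 1/a_t)] = 9.45434 km/s.
First burn Δv₁ = |v_p − v₁| = 2.404 km/s.
At r₂, v₂ = √(μ/r₂) = 2.363 km/s.
Transfer-orbit speed at r₂: v_a = √[μ(2/r₂ − 1/a_t)] = 1.062 km/s.
Second burn Δv₂ = |v₂ − v_a| = 1.301 km/s.
Δv = Δv₁ + Δv₂ = 2.404 + 1.301 = 3.705 km/s.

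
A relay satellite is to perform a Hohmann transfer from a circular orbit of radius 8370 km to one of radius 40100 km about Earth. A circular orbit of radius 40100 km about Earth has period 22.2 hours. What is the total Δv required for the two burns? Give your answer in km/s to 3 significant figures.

Δv = 3.28 km/s

From Kepler's third law T² = 4π²r³/μ at r = 40100 km, T = 22.2 hours = 22.2 × 3600 s = 79920 s: μ = 4π²r³/T² = 3.98549×10^5 km³/s².
Transfer-ellipse semi-major axis a_t = (r₁ + r₂)/2 = (8370 + 40100)/2 = 24235 km.
At r₁ the circular-orbit speed is v₁ = √(μ/r₁) = 6.900 km/s.
Transfer-orbit speed at r₁ (v² = μ(2/r − 1/a)): v_p = √[μ(2/r₁ − 1/a_t)] = 8.876 km/s.
First burn Δv₁ = |v_p − v₁| = 1.976 km/s.
At r₂, v₂ = √(μ/r₂) = 3.153 km/s.
Transfer-orbit speed at r₂: v_a = √[μ(2/r₂ − 1/a_t)] = 1.853 km/s.
Second burn Δv₂ = |v₂ − v_a| = 1.300 km/s.
Total Δv = Δv₁ + Δv₂ = 3.276 km/s.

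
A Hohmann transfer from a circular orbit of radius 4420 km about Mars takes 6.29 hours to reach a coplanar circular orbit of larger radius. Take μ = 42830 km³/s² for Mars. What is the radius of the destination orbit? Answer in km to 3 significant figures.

Transfer time t = 6.29 hours = 22644 s, and t = π√(a_t³/μ).
So a_t = (μ t²/π²)^(1/3) = (42830 × (22644)² / π²)^(1/3) = 13055 km.
Since a_t = (r₁ + r₂)/2, r₂ = 2a_t − r₁ = 2×13055 − 4420 = 21690 km.

r₂ = 21700 km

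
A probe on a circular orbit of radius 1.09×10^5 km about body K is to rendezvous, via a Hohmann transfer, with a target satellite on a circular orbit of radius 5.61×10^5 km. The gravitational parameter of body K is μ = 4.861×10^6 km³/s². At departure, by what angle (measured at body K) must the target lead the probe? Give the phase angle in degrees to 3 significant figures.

Transfer-ellipse semi-major axis a_t = (r₁ + r₂)/2 = (1.090×10^5 + 5.610×10^5)/2 = 3.350×10^5 km.
The half-period of the transfer ellipse is t = π√(a_t³/μ) = 2.763×10^5 s.
The target's mean motion on its circular orbit is ω₂ = √(μ/r₂³) = 5.247×10^-6 rad/s.
Angle swept by the target during transfer: ω₂·t = 1.4497 rad = 83.06°.
The probe traverses 180° on the transfer ellipse, so the target must lead by 180° − 83.06° = 96.9°.

φ = 96.9°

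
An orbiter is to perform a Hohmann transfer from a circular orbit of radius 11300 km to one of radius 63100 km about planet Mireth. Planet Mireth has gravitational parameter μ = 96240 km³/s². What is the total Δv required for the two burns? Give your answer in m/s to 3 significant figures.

The Hohmann ellipse has a_t = (r₁ + r₂)/2 = 37200 km.
Circular speed at r₁: v₁ = √(μ/r₁) = √(96240/11300) = 2.9184 km/s.
On the transfer ellipse at r₁, vis-viva equation gives v_p = √[μ(2/r₁ − 1/a_t)] = 3.8009 km/s.
First burn Δv₁ = |v_p − v₁| = 0.8825 km/s.
At r₂, v₂ = √(μ/r₂) = 1.235 km/s.
Transfer-orbit speed at r₂: v_a = √[μ(2/r₂ − 1/a_t)] = 0.6807 km/s.
Second burn Δv₂ = |v₂ − v_a| = 0.5543 km/s.
Δv = Δv₁ + Δv₂ = 0.8825 + 0.5543 = 1.437 km/s.

Δv = 1440 m/s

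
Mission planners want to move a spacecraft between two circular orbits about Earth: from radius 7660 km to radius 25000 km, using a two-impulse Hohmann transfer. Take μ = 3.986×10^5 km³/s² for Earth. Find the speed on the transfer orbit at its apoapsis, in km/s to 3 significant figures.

v = 2.73 km/s

Semi-major axis of the transfer orbit: a_t = (7660 + 25000)/2 = 16330 km.
At apoapsis, r = 25000 km.
Vis-viva: v = √[μ(2/r − 1/a_t)] = √[3.986×10^5 × (2/25000 − 1/16330)] = 2.735 km/s.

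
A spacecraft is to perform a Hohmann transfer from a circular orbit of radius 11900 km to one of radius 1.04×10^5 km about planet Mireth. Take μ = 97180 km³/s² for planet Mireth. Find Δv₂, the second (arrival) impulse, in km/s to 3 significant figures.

The Hohmann ellipse has a_t = (r₁ + r₂)/2 = 57950 km.
On the circular orbit at r = 1.040×10^5 km, v_c = √(μ/r) = 0.96666 km/s.
Vis-viva on the transfer ellipse at r = 1.040×10^5 km gives v_t = √[μ(2/r − 1/a_t)] = 0.43804 km/s.
Δv₂ = |v_t − v_c| = |0.43804 − 0.96666| = 0.5286 km/s.

Δv₂ = 0.529 km/s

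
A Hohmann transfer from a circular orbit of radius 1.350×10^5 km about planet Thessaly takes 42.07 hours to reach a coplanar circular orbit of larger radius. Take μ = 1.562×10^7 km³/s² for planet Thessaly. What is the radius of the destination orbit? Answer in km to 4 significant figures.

Transfer time t = 42.07 hours = 1.51452×10^5 s, and t = π√(a_t³/μ).
So a_t = (μ t²/π²)^(1/3) = (1.562×10^7 × (1.51452×10^5)² / π²)^(1/3) = 3.3111×10^5 km.
Since a_t = (r₁ + r₂)/2, r₂ = 2a_t − r₁ = 2×3.3111×10^5 − 1.350×10^5 = 5.2722×10^5 km.

r₂ = 5.272×10^5 km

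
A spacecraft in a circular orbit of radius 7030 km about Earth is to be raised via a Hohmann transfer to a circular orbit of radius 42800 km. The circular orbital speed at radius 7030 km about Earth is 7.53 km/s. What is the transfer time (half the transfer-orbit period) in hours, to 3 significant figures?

t = 5.44 hours

From the circular-orbit relation v² = μ/r at r = 7030 km: μ = v²r = (7.53)² × 7030 = 3.98607×10^5 km³/s².
Transfer-ellipse semi-major axis a_t = (r₁ + r₂)/2 = (7030 + 42800)/2 = 24915 km.
Half the transfer-orbit period gives t = π√(a_t³/μ) = 19570 s.
Converting: 19570 s ÷ 3600 s/hour = 5.44 hours.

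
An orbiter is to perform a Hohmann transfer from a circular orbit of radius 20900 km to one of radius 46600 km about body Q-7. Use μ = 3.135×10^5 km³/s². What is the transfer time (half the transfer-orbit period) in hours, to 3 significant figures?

Semi-major axis of the transfer orbit: a_t = (20900 + 46600)/2 = 33750 km.
Half the transfer-orbit period gives t = π√(a_t³/μ) = 34790 s.
Converting: 34790 s ÷ 3600 s/hour = 9.66 hours.

t = 9.66 hours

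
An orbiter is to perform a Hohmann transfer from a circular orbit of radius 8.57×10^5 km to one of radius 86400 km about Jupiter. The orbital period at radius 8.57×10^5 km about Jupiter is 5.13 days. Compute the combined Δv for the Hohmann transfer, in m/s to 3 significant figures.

From Kepler's third law T² = 4π²r³/μ at r = 8.57×10^5 km, T = 5.13 days = 5.13 × 86400 s = 4.43232×10^5 s: μ = 4π²r³/T² = 1.26485×10^8 km³/s².
The Hohmann ellipse has a_t = (r₁ + r₂)/2 = 4.717×10^5 km.
At r₁ the circular-orbit speed is v₁ = √(μ/r₁) = 12.1487 km/s.
Transfer-orbit speed at r₁ (v² = μ(2/r − 1/a)): v_a = √[μ(2/r₁ − 1/a_t)] = 5.19940 km/s.
First burn Δv₁ = |v_a − v₁| = 6.949 km/s.
At r₂, v₂ = √(μ/r₂) = 38.26 km/s.
Transfer-orbit speed at r₂: v_p = √[μ(2/r₂ − 1/a_t)] = 51.57 km/s.
Second burn Δv₂ = |v₂ − v_p| = 13.31 km/s.
Δv = Δv₁ + Δv₂ = 6.949 + 13.31 = 20.26 km/s.

Δv = 20300 m/s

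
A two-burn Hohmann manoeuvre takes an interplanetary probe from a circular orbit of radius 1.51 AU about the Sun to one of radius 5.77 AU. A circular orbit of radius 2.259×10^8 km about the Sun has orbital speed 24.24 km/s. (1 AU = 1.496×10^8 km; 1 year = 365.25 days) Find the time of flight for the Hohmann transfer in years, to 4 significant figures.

From the circular-orbit relation v² = μ/r at r = 2.259×10^8 km: μ = v²r = (24.24)² × 2.259×10^8 = 1.32734×10^11 km³/s².
In km: r₁ = 1.51 × 1.496×10^8 = 2.25896×10^8 km; r₂ = 5.77 × 1.496×10^8 = 8.63192×10^8 km.
Transfer-ellipse semi-major axis a_t = (r₁ + r₂)/2 = (2.25896×10^8 + 8.63192×10^8)/2 = 5.44544×10^8 km.
By Kepler's third law the transfer-orbit period is T = 2π√(a_t³/μ), so t = T/2 = 1.0957×10^8 s.
Converting: 1.0957×10^8 s ÷ 3.15576×10^7 s/year (365.25 × 86400) = 3.472 years.

t = 3.472 years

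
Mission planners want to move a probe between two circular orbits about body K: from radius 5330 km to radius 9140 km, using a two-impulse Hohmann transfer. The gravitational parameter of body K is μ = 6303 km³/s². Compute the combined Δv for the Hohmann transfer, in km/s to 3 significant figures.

The Hohmann ellipse has a_t = (r₁ + r₂)/2 = 7235 km.
Circular speed at r₁: v₁ = √(μ/r₁) = √(6303/5330) = 1.0875 km/s.
On the transfer ellipse at r₁, vis-viva equation gives v_p = √[μ(2/r₁ − 1/a_t)] = 1.2223 km/s.
First burn Δv₁ = |v_p − v₁| = 0.1348 km/s.
Circular speed at r₂: v₂ = √(μ/r₂) = 0.83043 km/s.
Transfer-orbit speed at r₂: v_a = √[μ(2/r₂ − 1/a_t)] = 0.71276 km/s.
Second burn Δv₂ = |v₂ − v_a| = 0.1177 km/s.
Total Δv = Δv₁ + Δv₂ = 0.2525 km/s.

Δv = 0.252 km/s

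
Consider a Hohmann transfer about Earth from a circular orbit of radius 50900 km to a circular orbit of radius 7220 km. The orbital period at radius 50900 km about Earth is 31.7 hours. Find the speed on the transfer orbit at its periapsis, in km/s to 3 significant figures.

v = 9.85 km/s

From Kepler's third law T² = 4π²r³/μ at r = 50900 km, T = 31.7 hours = 31.7 × 3600 s = 1.1412×10^5 s: μ = 4π²r³/T² = 3.99751×10^5 km³/s².
Transfer-ellipse semi-major axis a_t = (r₁ + r₂)/2 = (50900 + 7220)/2 = 29060 km.
At periapsis, r = 7220 km.
Applying v² = μ(2/r − 1/a_t): v = 9.848 km/s.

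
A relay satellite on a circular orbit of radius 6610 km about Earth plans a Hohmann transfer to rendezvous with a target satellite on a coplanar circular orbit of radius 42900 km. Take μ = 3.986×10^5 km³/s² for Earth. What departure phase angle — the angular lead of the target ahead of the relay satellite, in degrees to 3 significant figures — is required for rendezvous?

φ = 101°

Semi-major axis of the transfer orbit: a_t = (6610 + 42900)/2 = 24755 km.
Transfer time t = π√(a_t³/μ) = 19380 s.
The target's mean motion on its circular orbit is ω₂ = √(μ/r₂³) = 7.105×10^-5 rad/s.
Angle swept by the target during transfer: ω₂·t = 1.377 rad = 78.90°.
The relay satellite traverses 180° on the transfer ellipse, so the target must lead by 180° − 78.90° = 101°.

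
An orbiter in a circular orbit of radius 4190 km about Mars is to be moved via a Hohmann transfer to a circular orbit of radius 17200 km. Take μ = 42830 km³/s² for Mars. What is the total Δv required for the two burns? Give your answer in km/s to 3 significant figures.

Semi-major axis of the transfer orbit: a_t = (4190 + 17200)/2 = 10695 km.
At r₁ the circular-orbit speed is v₁ = √(μ/r₁) = 3.197180 km/s.
Transfer-orbit speed at r₁ (vis-viva): v_p = √[μ(2/r₁ − 1/a_t)] = 4.054533 km/s.
First burn Δv₁ = |v_p − v₁| = 0.8574 km/s.
Circular speed at r₂: v₂ = √(μ/r₂) = 1.578 km/s.
Transfer-orbit speed at r₂: v_a = √[μ(2/r₂ − 1/a_t)] = 0.9877 km/s.
Second burn Δv₂ = |v₂ − v_a| = 0.5903 km/s.
Total Δv = Δv₁ + Δv₂ = 1.448 km/s.

Δv = 1.45 km/s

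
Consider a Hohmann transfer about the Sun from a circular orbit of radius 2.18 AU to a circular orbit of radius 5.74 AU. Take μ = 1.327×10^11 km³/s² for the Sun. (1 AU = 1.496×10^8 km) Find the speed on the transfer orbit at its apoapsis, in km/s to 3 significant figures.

v = 9.22 km/s

In km: r₁ = 2.18 × 1.496×10^8 = 3.26128×10^8 km; r₂ = 5.74 × 1.496×10^8 = 8.58704×10^8 km.
Transfer-ellipse semi-major axis a_t = (r₁ + r₂)/2 = (3.26128×10^8 + 8.58704×10^8)/2 = 5.92416×10^8 km.
The apoapsis of the transfer ellipse is at r = 8.58704×10^8 km.
From the vis-viva equation, v = √[μ(2/r − 1/a_t)] = 9.223 km/s.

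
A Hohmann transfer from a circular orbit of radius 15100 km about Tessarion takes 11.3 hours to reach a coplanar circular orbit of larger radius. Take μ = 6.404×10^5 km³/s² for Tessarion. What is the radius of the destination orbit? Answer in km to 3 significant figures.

r₂ = 80000 km

Transfer time t = 11.3 hours = 40680 s, and t = π√(a_t³/μ).
So a_t = (μ t²/π²)^(1/3) = (6.404×10^5 × (40680)² / π²)^(1/3) = 47530 km.
Since a_t = (r₁ + r₂)/2, r₂ = 2a_t − r₁ = 2×47530 − 15100 = 79960 km.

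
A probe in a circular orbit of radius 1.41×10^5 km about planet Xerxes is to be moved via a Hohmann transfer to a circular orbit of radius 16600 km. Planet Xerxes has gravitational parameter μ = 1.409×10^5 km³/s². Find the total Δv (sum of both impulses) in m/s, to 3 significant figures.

The Hohmann ellipse has a_t = (r₁ + r₂)/2 = 78800 km.
At r₁ the circular-orbit speed is v₁ = √(μ/r₁) = 0.999645 km/s.
On the transfer ellipse at r₁, vis-viva gives v_a = √[μ(2/r₁ − 1/a_t)] = 0.458814 km/s.
First burn Δv₁ = |v_a − v₁| = 0.54083 km/s.
At r₂, v₂ = √(μ/r₂) = 2.91341 km/s.
Transfer-orbit speed at r₂: v_p = √[μ(2/r₂ − 1/a_t)] = 3.89716 km/s.
Second burn Δv₂ = |v₂ − v_p| = 0.98375 km/s.
Total Δv = Δv₁ + Δv₂ = 1.525 km/s.

Δv = 1520 m/s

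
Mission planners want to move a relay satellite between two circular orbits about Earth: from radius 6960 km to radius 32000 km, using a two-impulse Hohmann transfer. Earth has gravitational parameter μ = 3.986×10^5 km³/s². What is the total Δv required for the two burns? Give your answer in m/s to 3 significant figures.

Δv = 3550 m/s

Transfer-ellipse semi-major axis a_t = (r₁ + r₂)/2 = (6960 + 32000)/2 = 19480 km.
Circular speed at r₁: v₁ = √(μ/r₁) = √(3.986×10^5/6960) = 7.5677 km/s.
Transfer-orbit speed at r₁ (v² = μ(2/r − 1/a)): v_p = √[μ(2/r₁ − 1/a_t)] = 9.6994 km/s.
First burn Δv₁ = |v_p − v₁| = 2.1317 km/s.
At r₂, v₂ = √(μ/r₂) = 3.5293 km/s.
Transfer-orbit speed at r₂: v_a = √[μ(2/r₂ − 1/a_t)] = 2.1096 km/s.
Second burn Δv₂ = |v₂ − v_a| = 1.4197 km/s.
Δv = Δv₁ + Δv₂ = 2.1317 + 1.4197 = 3.551 km/s.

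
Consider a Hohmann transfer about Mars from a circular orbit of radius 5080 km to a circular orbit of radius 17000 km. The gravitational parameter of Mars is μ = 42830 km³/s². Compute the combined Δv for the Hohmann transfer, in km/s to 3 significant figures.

Δv = 1.21 km/s

Semi-major axis of the transfer orbit: a_t = (5080 + 17000)/2 = 11040 km.
At r₁ the circular-orbit speed is v₁ = √(μ/r₁) = 2.9036 km/s.
Transfer-orbit speed at r₁ (v² = μ(2/r − 1/a)): v_p = √[μ(2/r₁ − 1/a_t)] = 3.6031 km/s.
First burn Δv₁ = |v_p − v₁| = 0.6995 km/s.
Circular speed at r₂: v₂ = √(μ/r₂) = 1.5873 km/s.
Transfer-orbit speed at r₂: v_a = √[μ(2/r₂ − 1/a_t)] = 1.0767 km/s.
Second burn Δv₂ = |v₂ − v_a| = 0.5106 km/s.
Total Δv = Δv₁ + Δv₂ = 1.210 km/s.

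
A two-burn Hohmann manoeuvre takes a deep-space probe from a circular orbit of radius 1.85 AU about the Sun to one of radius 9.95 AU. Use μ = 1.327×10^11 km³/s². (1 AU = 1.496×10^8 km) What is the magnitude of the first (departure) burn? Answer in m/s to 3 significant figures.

In km: r₁ = 1.85 × 1.496×10^8 = 2.7676×10^8 km; r₂ = 9.95 × 1.496×10^8 = 1.48852×10^9 km.
Semi-major axis of the transfer orbit: a_t = (2.7676×10^8 + 1.48852×10^9)/2 = 8.8264×10^8 km.
On the circular orbit at r = 2.7676×10^8 km, v_c = √(μ/r) = 21.897 km/s.
Vis-viva on the transfer ellipse at r = 2.7676×10^8 km gives v_t = √[μ(2/r − 1/a_t)] = 28.436 km/s.
Δv₁ = |v_t − v_c| = |28.436 − 21.897| = 6.539 km/s.

Δv₁ = 6540 m/s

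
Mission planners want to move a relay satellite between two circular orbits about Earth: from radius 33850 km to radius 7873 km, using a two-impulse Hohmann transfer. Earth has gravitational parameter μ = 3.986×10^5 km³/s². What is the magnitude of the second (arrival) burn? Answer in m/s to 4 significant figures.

Δv₂ = 1948 m/s

Semi-major axis of the transfer orbit: a_t = (33850 + 7873)/2 = 20861.5 km.
Circular speed at r = 7873 km: v_c = √(μ/r) = 7.1154 km/s.
Vis-viva on the transfer ellipse at r = 7873 km gives v_t = √[μ(2/r − 1/a_t)] = 9.0637 km/s.
Δv₂ = |v_t − v_c| = |9.0637 − 7.1154| = 1.948 km/s.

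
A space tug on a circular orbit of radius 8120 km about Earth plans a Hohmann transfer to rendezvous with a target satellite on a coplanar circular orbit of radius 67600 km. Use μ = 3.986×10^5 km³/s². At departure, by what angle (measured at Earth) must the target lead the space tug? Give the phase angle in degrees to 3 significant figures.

Transfer-ellipse semi-major axis a_t = (r₁ + r₂)/2 = (8120 + 67600)/2 = 37860 km.
Transfer time t = π√(a_t³/μ) = 36656.6 s.
The target's mean motion on its circular orbit is ω₂ = √(μ/r₂³) = 3.59210×10^-5 rad/s.
Angle swept by the target during transfer: ω₂·t = 1.3167 rad = 75.44°.
The space tug traverses 180° on the transfer ellipse, so the target must lead by 180° − 75.44° = 105°.

φ = 105°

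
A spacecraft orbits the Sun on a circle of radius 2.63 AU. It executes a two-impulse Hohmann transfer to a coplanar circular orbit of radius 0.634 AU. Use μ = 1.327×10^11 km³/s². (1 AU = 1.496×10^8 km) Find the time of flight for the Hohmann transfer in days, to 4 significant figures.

In km: r₁ = 2.63 × 1.496×10^8 = 3.93448×10^8 km; r₂ = 0.634 × 1.496×10^8 = 9.48464×10^7 km.
The Hohmann ellipse has a_t = (r₁ + r₂)/2 = 2.441472×10^8 km.
Transfer time t = π√(a_t³/μ) = π√((2.441472×10^8)³ / 1.327×10^11) = 3.290×10^7 s.
Converting: 3.290×10^7 s ÷ 86400 s/day = 380.8 days.

t = 380.8 days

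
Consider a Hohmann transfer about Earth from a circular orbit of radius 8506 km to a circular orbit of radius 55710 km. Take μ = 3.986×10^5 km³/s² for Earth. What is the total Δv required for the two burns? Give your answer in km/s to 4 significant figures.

Δv = 3.470 km/s

Semi-major axis of the transfer orbit: a_t = (8506 + 55710)/2 = 32108 km.
Circular speed at r₁: v₁ = √(μ/r₁) = √(3.986×10^5/8506) = 6.8455 km/s.
On the transfer ellipse at r₁, v² = μ(2/r − 1/a) gives v_p = √[μ(2/r₁ − 1/a_t)] = 9.0171 km/s.
First burn Δv₁ = |v_p − v₁| = 2.172 km/s.
Circular speed at r₂: v₂ = √(μ/r₂) = 2.675 km/s.
Transfer-orbit speed at r₂: v_a = √[μ(2/r₂ − 1/a_t)] = 1.377 km/s.
Second burn Δv₂ = |v₂ − v_a| = 1.298 km/s.
Total Δv = Δv₁ + Δv₂ = 3.470 km/s.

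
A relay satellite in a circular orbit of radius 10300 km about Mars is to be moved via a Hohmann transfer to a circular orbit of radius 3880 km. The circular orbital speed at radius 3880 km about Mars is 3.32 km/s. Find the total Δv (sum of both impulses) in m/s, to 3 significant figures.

From the circular-orbit relation v² = μ/r at r = 3880 km: μ = v²r = (3.32)² × 3880 = 42766.9 km³/s².
Semi-major axis of the transfer orbit: a_t = (10300 + 3880)/2 = 7090 km.
Circular speed at r₁: v₁ = √(μ/r₁) = √(42766.9/10300) = 2.0377 km/s.
Transfer-orbit speed at r₁ (vis-viva equation): v_a = √[μ(2/r₁ − 1/a_t)] = 1.5074 km/s.
First burn Δv₁ = |v_a − v₁| = 0.5303 km/s.
At r₂, v₂ = √(μ/r₂) = 3.3200 km/s.
Transfer-orbit speed at r₂: v_p = √[μ(2/r₂ − 1/a_t)] = 4.0016 km/s.
Second burn Δv₂ = |v₂ − v_p| = 0.6816 km/s.
Total Δv = Δv₁ + Δv₂ = 1.212 km/s.

Δv = 1210 m/s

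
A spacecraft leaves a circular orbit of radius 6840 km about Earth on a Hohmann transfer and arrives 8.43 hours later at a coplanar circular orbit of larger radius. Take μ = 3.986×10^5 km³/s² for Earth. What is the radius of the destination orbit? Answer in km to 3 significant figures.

r₂ = 59900 km

Transfer time t = 8.43 hours = 30348 s, and t = π√(a_t³/μ).
So a_t = (μ t²/π²)^(1/3) = (3.986×10^5 × (30348)² / π²)^(1/3) = 33381 km.
Since a_t = (r₁ + r₂)/2, r₂ = 2a_t − r₁ = 2×33381 − 6840 = 59922 km.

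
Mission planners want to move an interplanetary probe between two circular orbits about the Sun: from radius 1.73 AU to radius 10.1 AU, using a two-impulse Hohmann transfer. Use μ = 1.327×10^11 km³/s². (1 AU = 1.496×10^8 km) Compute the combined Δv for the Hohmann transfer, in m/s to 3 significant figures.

In km: r₁ = 1.73 × 1.496×10^8 = 2.58808×10^8 km; r₂ = 10.1 × 1.496×10^8 = 1.51096×10^9 km.
The Hohmann ellipse has a_t = (r₁ + r₂)/2 = 8.84884×10^8 km.
Circular speed at r₁: v₁ = √(μ/r₁) = √(1.327×10^11/2.58808×10^8) = 22.644 km/s.
On the transfer ellipse at r₁, vis-viva gives v_p = √[μ(2/r₁ − 1/a_t)] = 29.589 km/s.
First burn Δv₁ = |v_p − v₁| = 6.945 km/s.
At r₂, v₂ = √(μ/r₂) = 9.371 km/s.
Transfer-orbit speed at r₂: v_a = √[μ(2/r₂ − 1/a_t)] = 5.068 km/s.
Second burn Δv₂ = |v₂ − v_a| = 4.303 km/s.
Δv = Δv₁ + Δv₂ = 6.945 + 4.303 = 11.25 km/s.

Δv = 11200 m/s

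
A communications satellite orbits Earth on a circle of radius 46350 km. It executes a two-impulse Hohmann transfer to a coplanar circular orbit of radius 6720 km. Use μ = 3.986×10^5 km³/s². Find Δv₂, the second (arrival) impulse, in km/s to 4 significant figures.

Semi-major axis of the transfer orbit: a_t = (46350 + 6720)/2 = 26535 km.
Circular speed at r = 6720 km: v_c = √(μ/r) = 7.7017 km/s.
Transfer-orbit speed at the same r (vis-viva, a = a_t): v_t = √[μ(2/r − 1/a_t)] = 10.179 km/s.
Δv₂ = |v_t − v_c| = |10.179 − 7.7017| = 2.477 km/s.

Δv₂ = 2.477 km/s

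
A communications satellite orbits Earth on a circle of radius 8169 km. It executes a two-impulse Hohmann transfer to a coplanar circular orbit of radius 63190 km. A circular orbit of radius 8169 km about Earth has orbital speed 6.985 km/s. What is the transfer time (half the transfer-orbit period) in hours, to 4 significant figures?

t = 9.316 hours

From the circular-orbit relation v² = μ/r at r = 8169 km: μ = v²r = (6.985)² × 8169 = 3.98567×10^5 km³/s².
The Hohmann ellipse has a_t = (r₁ + r₂)/2 = 35679.5 km.
Half the transfer-orbit period gives t = π√(a_t³/μ) = 33537 s.
Converting: 33537 s ÷ 3600 s/hour = 9.316 hours.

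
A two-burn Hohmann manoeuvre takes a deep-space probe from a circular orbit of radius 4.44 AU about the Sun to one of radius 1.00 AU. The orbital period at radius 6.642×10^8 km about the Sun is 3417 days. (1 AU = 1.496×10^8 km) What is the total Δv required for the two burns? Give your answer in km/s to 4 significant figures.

Δv = 13.83 km/s

From Kepler's third law T² = 4π²r³/μ at r = 6.642×10^8 km, T = 3417 days = 3417 × 86400 s = 2.952288×10^8 s: μ = 4π²r³/T² = 1.32721×10^11 km³/s².
In km: r₁ = 4.44 × 1.496×10^8 = 6.64224×10^8 km; r₂ = 1.00 × 1.496×10^8 = 1.496×10^8 km.
Semi-major axis of the transfer orbit: a_t = (6.64224×10^8 + 1.496×10^8)/2 = 4.06912×10^8 km.
Circular speed at r₁: v₁ = √(μ/r₁) = √(1.32721×10^11/6.64224×10^8) = 14.136 km/s.
Transfer-orbit speed at r₁ (vis-viva equation): v_a = √[μ(2/r₁ − 1/a_t)] = 8.5709 km/s.
First burn Δv₁ = |v_a − v₁| = 5.565 km/s.
At r₂, v₂ = √(μ/r₂) = 29.78542 km/s.
Transfer-orbit speed at r₂: v_p = √[μ(2/r₂ − 1/a_t)] = 38.05491 km/s.
Second burn Δv₂ = |v₂ − v_p| = 8.269 km/s.
Total Δv = Δv₁ + Δv₂ = 13.83 km/s.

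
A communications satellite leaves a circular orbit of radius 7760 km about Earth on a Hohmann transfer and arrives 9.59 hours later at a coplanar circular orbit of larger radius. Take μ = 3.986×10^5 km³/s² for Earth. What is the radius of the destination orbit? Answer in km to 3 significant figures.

Transfer time t = 9.59 hours = 34524 s, and t = π√(a_t³/μ).
So a_t = (μ t²/π²)^(1/3) = (3.986×10^5 × (34524)² / π²)^(1/3) = 36377 km.
Since a_t = (r₁ + r₂)/2, r₂ = 2a_t − r₁ = 2×36377 − 7760 = 64994 km.

r₂ = 65000 km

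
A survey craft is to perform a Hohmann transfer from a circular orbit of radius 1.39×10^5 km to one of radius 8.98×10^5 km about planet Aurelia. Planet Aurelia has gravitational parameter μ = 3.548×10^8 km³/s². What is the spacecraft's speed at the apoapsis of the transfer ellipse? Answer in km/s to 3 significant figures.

The Hohmann ellipse has a_t = (r₁ + r₂)/2 = 5.185×10^5 km.
At apoapsis, r = 8.980×10^5 km.
Vis-viva: v = √[μ(2/r − 1/a_t)] = √[3.548×10^8 × (2/8.980×10^5 − 1/5.185×10^5)] = 10.29 km/s.

v = 10.3 km/s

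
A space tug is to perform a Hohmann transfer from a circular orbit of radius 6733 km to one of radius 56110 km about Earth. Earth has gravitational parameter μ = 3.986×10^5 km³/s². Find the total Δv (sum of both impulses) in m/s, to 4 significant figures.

Transfer-ellipse semi-major axis a_t = (r₁ + r₂)/2 = (6733 + 56110)/2 = 31421.5 km.
At r₁ the circular-orbit speed is v₁ = √(μ/r₁) = 7.69422 km/s.
On the transfer ellipse at r₁, vis-viva gives v_p = √[μ(2/r₁ − 1/a_t)] = 10.2818 km/s.
First burn Δv₁ = |v_p − v₁| = 2.5876 km/s.
At r₂, v₂ = √(μ/r₂) = 2.6653 km/s.
Transfer-orbit speed at r₂: v_a = √[μ(2/r₂ − 1/a_t)] = 1.2338 km/s.
Second burn Δv₂ = |v₂ − v_a| = 1.4315 km/s.
Total Δv = Δv₁ + Δv₂ = 4.019 km/s.

Δv = 4019 m/s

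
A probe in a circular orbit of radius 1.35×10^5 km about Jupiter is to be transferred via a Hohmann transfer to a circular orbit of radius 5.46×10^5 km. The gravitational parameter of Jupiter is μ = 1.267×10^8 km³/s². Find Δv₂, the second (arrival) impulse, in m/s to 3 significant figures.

Δv₂ = 5640 m/s

Transfer-ellipse semi-major axis a_t = (r₁ + r₂)/2 = (1.350×10^5 + 5.460×10^5)/2 = 3.405×10^5 km.
Circular speed at r = 5.460×10^5 km: v_c = √(μ/r) = 15.233 km/s.
Vis-viva on the transfer ellipse at r = 5.460×10^5 km gives v_t = √[μ(2/r − 1/a_t)] = 9.5918 km/s.
Δv₂ = |v_t − v_c| = |9.5918 − 15.233| = 5.641 km/s.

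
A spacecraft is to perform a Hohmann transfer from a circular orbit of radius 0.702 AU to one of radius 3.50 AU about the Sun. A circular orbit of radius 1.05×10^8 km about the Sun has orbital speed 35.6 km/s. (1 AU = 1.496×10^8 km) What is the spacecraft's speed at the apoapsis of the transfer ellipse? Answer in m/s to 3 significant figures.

From the circular-orbit relation v² = μ/r at r = 1.05×10^8 km: μ = v²r = (35.6)² × 1.05×10^8 = 1.33073×10^11 km³/s².
In km: r₁ = 0.702 × 1.496×10^8 = 1.050192×10^8 km; r₂ = 3.50 × 1.496×10^8 = 5.236×10^8 km.
The Hohmann ellipse has a_t = (r₁ + r₂)/2 = 3.143096×10^8 km.
At apoapsis, r = 5.236×10^8 km.
From the vis-viva equation, v = √[μ(2/r − 1/a_t)] = 9.215 km/s.

v = 9220 m/s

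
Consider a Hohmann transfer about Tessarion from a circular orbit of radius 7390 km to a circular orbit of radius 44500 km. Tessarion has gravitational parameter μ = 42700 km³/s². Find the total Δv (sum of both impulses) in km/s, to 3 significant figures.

Transfer-ellipse semi-major axis a_t = (r₁ + r₂)/2 = (7390 + 44500)/2 = 25945 km.
Circular speed at r₁: v₁ = √(μ/r₁) = √(42700/7390) = 2.4038 km/s.
On the transfer ellipse at r₁, vis-viva equation gives v_p = √[μ(2/r₁ − 1/a_t)] = 3.1481 km/s.
First burn Δv₁ = |v_p − v₁| = 0.7443 km/s.
Circular speed at r₂: v₂ = √(μ/r₂) = 0.9796 km/s.
Transfer-orbit speed at r₂: v_a = √[μ(2/r₂ − 1/a_t)] = 0.5228 km/s.
Second burn Δv₂ = |v₂ − v_a| = 0.4568 km/s.
Δv = Δv₁ + Δv₂ = 0.7443 + 0.4568 = 1.201 km/s.

Δv = 1.20 km/s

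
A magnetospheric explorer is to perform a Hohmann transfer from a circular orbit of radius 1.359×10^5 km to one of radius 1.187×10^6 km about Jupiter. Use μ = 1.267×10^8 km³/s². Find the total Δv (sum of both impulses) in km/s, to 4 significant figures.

Δv = 16.02 km/s

Semi-major axis of the transfer orbit: a_t = (1.359×10^5 + 1.187×10^6)/2 = 6.6145×10^5 km.
Circular speed at r₁: v₁ = √(μ/r₁) = √(1.267×10^8/1.359×10^5) = 30.53 km/s.
On the transfer ellipse at r₁, v² = μ(2/r − 1/a) gives v_p = √[μ(2/r₁ − 1/a_t)] = 40.90 km/s.
First burn Δv₁ = |v_p − v₁| = 10.37 km/s.
At r₂, v₂ = √(μ/r₂) = 10.331 km/s.
Transfer-orbit speed at r₂: v_a = √[μ(2/r₂ − 1/a_t)] = 4.6830 km/s.
Second burn Δv₂ = |v₂ − v_a| = 5.648 km/s.
Total Δv = Δv₁ + Δv₂ = 16.02 km/s.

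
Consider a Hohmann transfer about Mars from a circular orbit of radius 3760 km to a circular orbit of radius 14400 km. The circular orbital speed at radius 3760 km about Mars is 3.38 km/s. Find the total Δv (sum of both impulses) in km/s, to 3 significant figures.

Δv = 1.49 km/s

From the circular-orbit relation v² = μ/r at r = 3760 km: μ = v²r = (3.38)² × 3760 = 42955.7 km³/s².
The Hohmann ellipse has a_t = (r₁ + r₂)/2 = 9080 km.
At r₁ the circular-orbit speed is v₁ = √(μ/r₁) = 3.3800 km/s.
Transfer-orbit speed at r₁ (vis-viva equation): v_p = √[μ(2/r₁ − 1/a_t)] = 4.2565 km/s.
First burn Δv₁ = |v_p − v₁| = 0.8765 km/s.
At r₂, v₂ = √(μ/r₂) = 1.7271 km/s.
Transfer-orbit speed at r₂: v_a = √[μ(2/r₂ − 1/a_t)] = 1.1114 km/s.
Second burn Δv₂ = |v₂ − v_a| = 0.6157 km/s.
Δv = Δv₁ + Δv₂ = 0.8765 + 0.6157 = 1.492 km/s.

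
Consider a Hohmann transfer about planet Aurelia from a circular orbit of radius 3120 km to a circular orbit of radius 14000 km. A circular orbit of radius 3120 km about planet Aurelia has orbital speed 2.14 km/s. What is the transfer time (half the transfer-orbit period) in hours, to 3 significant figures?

t = 5.78 hours

From the circular-orbit relation v² = μ/r at r = 3120 km: μ = v²r = (2.14)² × 3120 = 14288.4 km³/s².
The Hohmann ellipse has a_t = (r₁ + r₂)/2 = 8560 km.
Transfer time t = π√(a_t³/μ) = π√((8560)³ / 14288.4) = 20810 s.
Converting: 20810 s ÷ 3600 s/hour = 5.78 hours.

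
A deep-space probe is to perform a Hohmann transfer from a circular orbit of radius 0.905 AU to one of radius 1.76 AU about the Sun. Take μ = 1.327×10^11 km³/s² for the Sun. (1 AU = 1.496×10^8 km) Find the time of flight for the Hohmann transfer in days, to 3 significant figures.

t = 281 days

In km: r₁ = 0.905 × 1.496×10^8 = 1.35388×10^8 km; r₂ = 1.76 × 1.496×10^8 = 2.63296×10^8 km.
Semi-major axis of the transfer orbit: a_t = (1.35388×10^8 + 2.63296×10^8)/2 = 1.99342×10^8 km.
Half the transfer-orbit period gives t = π√(a_t³/μ) = 2.427×10^7 s.
Converting: 2.427×10^7 s ÷ 86400 s/day = 281 days.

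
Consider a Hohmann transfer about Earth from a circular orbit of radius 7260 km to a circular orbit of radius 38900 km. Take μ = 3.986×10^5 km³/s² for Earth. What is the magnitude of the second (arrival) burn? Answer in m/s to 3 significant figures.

Δv₂ = 1410 m/s

Transfer-ellipse semi-major axis a_t = (r₁ + r₂)/2 = (7260 + 38900)/2 = 23080 km.
On the circular orbit at r = 38900 km, v_c = √(μ/r) = 3.201 km/s.
Vis-viva on the transfer ellipse at r = 38900 km gives v_t = √[μ(2/r − 1/a_t)] = 1.795 km/s.
Δv₂ = |v_t − v_c| = |1.795 − 3.201| = 1.406 km/s.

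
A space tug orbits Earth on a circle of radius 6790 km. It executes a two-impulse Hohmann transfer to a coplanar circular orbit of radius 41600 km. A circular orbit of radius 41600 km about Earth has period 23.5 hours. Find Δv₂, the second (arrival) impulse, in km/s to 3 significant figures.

From Kepler's third law T² = 4π²r³/μ at r = 41600 km, T = 23.5 hours = 23.5 × 3600 s = 84600 s: μ = 4π²r³/T² = 3.97099×10^5 km³/s².
The Hohmann ellipse has a_t = (r₁ + r₂)/2 = 24195 km.
On the circular orbit at r = 41600 km, v_c = √(μ/r) = 3.090 km/s.
Transfer-orbit speed at the same r (vis-viva, a = a_t): v_t = √[μ(2/r − 1/a_t)] = 1.637 km/s.
Δv₂ = |v_t − v_c| = |1.637 − 3.090| = 1.453 km/s.

Δv₂ = 1.45 km/s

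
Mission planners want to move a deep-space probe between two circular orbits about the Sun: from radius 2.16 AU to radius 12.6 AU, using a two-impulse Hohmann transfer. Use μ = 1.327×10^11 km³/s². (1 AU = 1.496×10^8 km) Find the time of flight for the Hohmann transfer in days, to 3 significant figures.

In km: r₁ = 2.16 × 1.496×10^8 = 3.23136×10^8 km; r₂ = 12.6 × 1.496×10^8 = 1.88496×10^9 km.
Semi-major axis of the transfer orbit: a_t = (3.23136×10^8 + 1.88496×10^9)/2 = 1.104048×10^9 km.
By Kepler's third law the transfer-orbit period is T = 2π√(a_t³/μ), so t = T/2 = 3.164×10^8 s.
Converting: 3.164×10^8 s ÷ 86400 s/day = 3660 days.

t = 3660 days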